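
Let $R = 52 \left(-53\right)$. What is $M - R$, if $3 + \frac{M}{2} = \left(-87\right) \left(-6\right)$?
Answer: $3794$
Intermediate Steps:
$R = -2756$
$M = 1038$ ($M = -6 + 2 \left(\left(-87\right) \left(-6\right)\right) = -6 + 2 \cdot 522 = -6 + 1044 = 1038$)
$M - R = 1038 - -2756 = 1038 + 2756 = 3794$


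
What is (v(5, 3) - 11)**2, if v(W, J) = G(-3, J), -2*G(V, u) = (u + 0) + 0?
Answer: 625/4 ≈ 156.25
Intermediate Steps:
G(V, u) = -u/2 (G(V, u) = -((u + 0) + 0)/2 = -(u + 0)/2 = -u/2)
v(W, J) = -J/2
(v(5, 3) - 11)**2 = (-1/2*3 - 11)**2 = (-3/2 - 11)**2 = (-25/2)**2 = 625/4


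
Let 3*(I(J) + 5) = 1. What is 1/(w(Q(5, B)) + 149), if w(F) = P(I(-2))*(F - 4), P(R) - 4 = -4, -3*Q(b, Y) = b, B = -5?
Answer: 1/149 ≈ 0.0067114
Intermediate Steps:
I(J) = -14/3 (I(J) = -5 + (⅓)*1 = -5 + ⅓ = -14/3)
Q(b, Y) = -b/3
P(R) = 0 (P(R) = 4 - 4 = 0)
w(F) = 0 (w(F) = 0*(F - 4) = 0*(-4 + F) = 0)
1/(w(Q(5, B)) + 149) = 1/(0 + 149) = 1/149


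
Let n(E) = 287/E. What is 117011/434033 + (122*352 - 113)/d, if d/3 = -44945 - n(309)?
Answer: -289694009357/6027977041636 ≈ -0.048058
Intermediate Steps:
d = -13888292/103 (d = 3*(-44945 - 287/309) = 3*(-13888292/309) = -13888292/103 ≈ -1.3484e+5)
117011/434033 + (122*352 - 113)/d = 117011/434033 + (122*352 - 113)/(-13888292/103) = 117011*(1/434033) + (42944 - 113)*(-103/13888292) = 117011/434033 + 42831*(-103/13888292) = 117011/434033 - 4411593/13888292 = -289694009357/6027977041636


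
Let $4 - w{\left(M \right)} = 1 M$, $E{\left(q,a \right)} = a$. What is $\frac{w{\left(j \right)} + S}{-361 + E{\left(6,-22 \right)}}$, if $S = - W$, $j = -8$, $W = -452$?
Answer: $- \frac{464}{383} \approx -1.2115$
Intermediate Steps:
$w{\left(M \right)} = 4 - M$ ($w{\left(M \right)} = 4 - 1 M = 4 - M$)
$S = 452$ ($S = \left(-1\right) \left(-452\right) = 452$)
$\frac{w{\left(j \right)} + S}{-361 + E{\left(6,-22 \right)}} = \frac{\left(4 - -8\right) + 452}{-361 - 22} = \frac{\left(4 + 8\right) + 452}{-383} = \left(12 + 452\right) \left(- \frac{1}{383}\right) = 464 \left(- \frac{1}{383}\right) = - \frac{464}{383}$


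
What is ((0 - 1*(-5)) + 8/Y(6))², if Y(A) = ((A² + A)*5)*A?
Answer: 2486929/99225 ≈ 25.064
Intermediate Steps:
Y(A) = A*(5*A + 5*A²) (Y(A) = ((A + A²)*5)*A = (5*A + 5*A²)*A = A*(5*A + 5*A²))
((0 - 1*(-5)) + 8/Y(6))² = ((0 - 1*(-5)) + 8/((5*6²*(1 + 6))))² = ((0 + 5) + 8/((5*36*7)))² = (5 + 8/1260)² = (5 + 8*(1/1260))² = (5 + 2/315)² = (1577/315)² = 2486929/99225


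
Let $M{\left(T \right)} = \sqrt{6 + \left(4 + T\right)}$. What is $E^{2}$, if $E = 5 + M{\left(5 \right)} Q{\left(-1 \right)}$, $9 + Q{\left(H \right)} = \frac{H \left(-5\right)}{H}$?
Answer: $2965 - 140 \sqrt{15} \approx 2422.8$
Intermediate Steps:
$M{\left(T \right)} = \sqrt{10 + T}$
$Q{\left(H \right)} = -14$ ($Q{\left(H \right)} = -9 + \frac{H \left(-5\right)}{H} = -9 + \frac{\left(-5\right) H}{H} = -9 - 5 = -14$)
$E = 5 - 14 \sqrt{15}$ ($E = 5 + \sqrt{10 + 5} \left(-14\right) = 5 + \sqrt{15} \left(-14\right) = 5 - 14 \sqrt{15} \approx -49.222$)
$E^{2} = \left(5 - 14 \sqrt{15}\right)^{2}$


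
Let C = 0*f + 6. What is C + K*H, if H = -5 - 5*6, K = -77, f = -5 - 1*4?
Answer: 2701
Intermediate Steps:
f = -9 (f = -5 - 4 = -9)
C = 6 (C = 0*(-9) + 6 = 0 + 6 = 6)
H = -35 (H = -5 - 30 = -35)
C + K*H = 6 - 77*(-35) = 6 + 2695 = 2701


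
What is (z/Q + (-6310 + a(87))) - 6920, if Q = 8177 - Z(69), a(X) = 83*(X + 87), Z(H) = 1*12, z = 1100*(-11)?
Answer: 1976776/1633 ≈ 1210.5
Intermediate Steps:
z = -12100
Z(H) = 12
a(X) = 7221 + 83*X (a(X) = 83*(87 + X) = 7221 + 83*X)
Q = 8165 (Q = 8177 - 1*12 = 8177 - 12 = 8165)
(z/Q + (-6310 + a(87))) - 6920 = (-12100/8165 + (-6310 + (7221 + 83*87))) - 6920 = (-12100*1/8165 + (-6310 + (7221 + 7221))) - 6920 = (-2420/1633 + (-6310 + 14442)) - 6920 = (-2420/1633 + 8132) - 6920 = 13277136/1633 - 6920 = 1976776/1633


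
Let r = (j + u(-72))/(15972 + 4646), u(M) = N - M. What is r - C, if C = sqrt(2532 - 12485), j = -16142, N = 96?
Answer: -7987/10309 - I*sqrt(9953) ≈ -0.77476 - 99.765*I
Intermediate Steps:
u(M) = 96 - M
C = I*sqrt(9953) (C = sqrt(-9953) = I*sqrt(9953) ≈ 99.765*I)
r = -7987/10309 (r = (-16142 + (96 - 1*(-72)))/(15972 + 4646) = (-16142 + (96 + 72))/20618 = (-16142 + 168)*(1/20618) = -15974*1/20618 = -7987/10309 ≈ -0.77476)
r - C = -7987/10309 - I*sqrt(9953)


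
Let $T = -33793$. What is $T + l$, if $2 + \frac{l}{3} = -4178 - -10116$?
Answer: $-15985$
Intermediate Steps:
$l = 17808$ ($l = -6 + 3 \left(-4178 - -10116\right) = -6 + 3 \left(-4178 + 10116\right) = -6 + 3 \cdot 5938 = -6 + 17814 = 17808$)
$T + l = -33793 + 17808 = -15985$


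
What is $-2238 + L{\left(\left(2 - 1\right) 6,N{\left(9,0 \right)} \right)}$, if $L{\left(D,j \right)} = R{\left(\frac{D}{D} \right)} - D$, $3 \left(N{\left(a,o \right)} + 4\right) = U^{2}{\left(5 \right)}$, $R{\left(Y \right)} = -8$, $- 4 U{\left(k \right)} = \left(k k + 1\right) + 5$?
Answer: $-2252$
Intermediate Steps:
$U{\left(k \right)} = - \frac{3}{2} - \frac{k^{2}}{4}$ ($U{\left(k \right)} = - \frac{\left(k k + 1\right) + 5}{4} = - \frac{\left(k^{2} + 1\right) + 5}{4} = - \frac{\left(1 + k^{2}\right) + 5}{4} = - \frac{6 + k^{2}}{4} = - \frac{3}{2} - \frac{k^{2}}{4}$)
$N{\left(a,o \right)} = \frac{769}{48}$ ($N{\left(a,o \right)} = -4 + \frac{\left(- \frac{3}{2} - \frac{5^{2}}{4}\right)^{2}}{3} = -4 + \frac{\left(- \frac{3}{2} - \frac{25}{4}\right)^{2}}{3} = -4 + \frac{\left(- \frac{31}{4}\right)^{2}}{3} = -4 + \frac{1}{3} \cdot \frac{961}{16} = -4 + \frac{961}{48} = \frac{769}{48}$)
$L{\left(D,j \right)} = -8 - D$
$-2238 + L{\left(\left(2 - 1\right) 6,N{\left(9,0 \right)} \right)} = -2238 - \left(8 + \left(2 - 1\right) 6\right) = -2238 - \left(8 + 1 \cdot 6\right) = -2238 - 14 = -2252$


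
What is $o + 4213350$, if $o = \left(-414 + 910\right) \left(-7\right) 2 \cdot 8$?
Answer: $4157798$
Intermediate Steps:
$o = -55552$ ($o = 496 \left(\left(-14\right) 8\right) = 496 \left(-112\right) = -55552$)
$o + 4213350 = -55552 + 4213350 = 4157798$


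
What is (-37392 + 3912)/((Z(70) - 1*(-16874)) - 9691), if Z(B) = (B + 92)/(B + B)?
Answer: -2343600/502891 ≈ -4.6603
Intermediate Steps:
Z(B) = (92 + B)/(2*B) (Z(B) = (92 + B)/((2*B)) = (92 + B)*(1/(2*B)) = (92 + B)/(2*B))
(-37392 + 3912)/((Z(70) - 1*(-16874)) - 9691) = (-37392 + 3912)/(((1/2)*(92 + 70)/70 - 1*(-16874)) - 9691) = -33480/(((1/2)*(1/70)*162 + 16874) - 9691) = -33480/((81/70 + 16874) - 9691) = -33480/(1181261/70 - 9691) = -33480/502891/70 = -33480*70/502891 = -2343600/502891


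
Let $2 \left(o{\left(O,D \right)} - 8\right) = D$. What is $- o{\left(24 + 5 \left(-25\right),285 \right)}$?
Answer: $- \frac{301}{2} \approx -150.5$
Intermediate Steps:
$o{\left(O,D \right)} = 8 + \frac{D}{2}$
$- o{\left(24 + 5 \left(-25\right),285 \right)} = - (8 + \frac{1}{2} \cdot 285) = - (8 + \frac{285}{2}) = \left(-1\right) \frac{301}{2} = - \frac{301}{2}$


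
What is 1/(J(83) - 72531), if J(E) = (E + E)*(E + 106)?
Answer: -1/41157 ≈ -2.4297e-5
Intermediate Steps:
J(E) = 2*E*(106 + E) (J(E) = (2*E)*(106 + E) = 2*E*(106 + E))
1/(J(83) - 72531) = 1/(2*83*(106 + 83) - 72531) = 1/(2*83*189 - 72531) = 1/(31374 - 72531) = 1/(-41157) = -1/41157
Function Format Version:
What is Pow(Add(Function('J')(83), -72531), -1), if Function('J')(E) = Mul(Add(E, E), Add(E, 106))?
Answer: Rational(-1, 41157) ≈ -2.4297e-5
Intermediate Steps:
Function('J')(E) = Mul(2, E, Add(106, E)) (Function('J')(E) = Mul(Mul(2, E), Add(106, E)) = Mul(2, E, Add(106, E)))
Pow(Add(Function('J')(83), -72531), -1) = Pow(Add(Mul(2, 83, Add(106, 83)), -72531), -1) = Pow(Add(Mul(2, 83, 189), -72531), -1) = Pow(Add(31374, -72531), -1) = Pow(-41157, -1) = Rational(-1, 41157)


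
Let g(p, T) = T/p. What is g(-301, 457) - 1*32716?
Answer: -9847973/301 ≈ -32718.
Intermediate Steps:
g(-301, 457) - 1*32716 = 457/(-301) - 1*32716 = 457*(-1/301) - 32716 = -457/301 - 32716 = -9847973/301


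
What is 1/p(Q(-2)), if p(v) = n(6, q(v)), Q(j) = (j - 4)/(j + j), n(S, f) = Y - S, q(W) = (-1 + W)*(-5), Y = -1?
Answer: -1/7 ≈ -0.14286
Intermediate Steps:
q(W) = 5 - 5*W
n(S, f) = -1 - S
Q(j) = (-4 + j)/(2*j) (Q(j) = (-4 + j)/((2*j)) = (-4 + j)*(1/(2*j)) = (-4 + j)/(2*j))
p(v) = -7 (p(v) = -1 - 1*6 = -1 - 6 = -7)
1/p(Q(-2)) = 1/(-7) = -1/7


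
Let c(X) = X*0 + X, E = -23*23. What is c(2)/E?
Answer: -2/529 ≈ -0.0037807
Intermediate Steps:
E = -529
c(X) = X (c(X) = 0 + X = X)
c(2)/E = 2/(-529) = 2*(-1/529) = -2/529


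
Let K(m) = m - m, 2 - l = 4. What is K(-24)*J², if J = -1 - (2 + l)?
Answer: 0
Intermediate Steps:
l = -2 (l = 2 - 1*4 = 2 - 4 = -2)
J = -1 (J = -1 - (2 - 2) = -1 - 1*0 = -1 + 0 = -1)
K(m) = 0
K(-24)*J² = 0*(-1)² = 0*1 = 0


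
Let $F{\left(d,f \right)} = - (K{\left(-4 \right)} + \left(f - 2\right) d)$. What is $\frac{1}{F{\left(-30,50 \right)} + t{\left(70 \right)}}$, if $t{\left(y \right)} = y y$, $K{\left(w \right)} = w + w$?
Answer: $\frac{1}{6348} \approx 0.00015753$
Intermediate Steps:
$K{\left(w \right)} = 2 w$
$t{\left(y \right)} = y^{2}$
$F{\left(d,f \right)} = 8 - d \left(-2 + f\right)$ ($F{\left(d,f \right)} = - (2 \left(-4\right) + \left(f - 2\right) d) = - (-8 + \left(-2 + f\right) d) = - (-8 + d \left(-2 + f\right)) = 8 - d \left(-2 + f\right)$)
$\frac{1}{F{\left(-30,50 \right)} + t{\left(70 \right)}} = \frac{1}{\left(8 + 2 \left(-30\right) - \left(-30\right) 50\right) + 70^{2}} = \frac{1}{\left(8 - 60 + 1500\right) + 4900} = \frac{1}{1448 + 4900} = \frac{1}{6348}$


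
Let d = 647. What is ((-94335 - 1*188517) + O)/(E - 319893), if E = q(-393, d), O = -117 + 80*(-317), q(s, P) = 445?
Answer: 308329/319448 ≈ 0.96519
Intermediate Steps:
O = -25477 (O = -117 - 25360 = -25477)
E = 445
((-94335 - 1*188517) + O)/(E - 319893) = ((-94335 - 1*188517) - 25477)/(445 - 319893) = ((-94335 - 188517) - 25477)/(-319448) = (-282852 - 25477)*(-1/319448) = -308329*(-1/319448) = 308329/319448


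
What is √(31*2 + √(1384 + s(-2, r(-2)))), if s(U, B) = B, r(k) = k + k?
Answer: √(62 + 2*√345) ≈ 9.9573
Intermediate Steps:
r(k) = 2*k
√(31*2 + √(1384 + s(-2, r(-2)))) = √(31*2 + √(1384 + 2*(-2))) = √(62 + √(1384 - 4)) = √(62 + √1380) = √(62 + 2*√345)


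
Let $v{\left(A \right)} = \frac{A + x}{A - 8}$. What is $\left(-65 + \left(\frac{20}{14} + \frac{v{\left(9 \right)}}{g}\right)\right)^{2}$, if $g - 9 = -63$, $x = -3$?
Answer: $\frac{16096144}{3969} \approx 4055.5$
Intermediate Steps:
$v{\left(A \right)} = \frac{-3 + A}{-8 + A}$ ($v{\left(A \right)} = \frac{A - 3}{A - 8} = \frac{-3 + A}{-8 + A}$)
$g = -54$ ($g = 9 - 63 = -54$)
$\left(-65 + \left(\frac{20}{14} + \frac{v{\left(9 \right)}}{g}\right)\right)^{2} = \left(-65 + \left(\frac{20}{14} + \frac{\frac{1}{-8 + 9} \left(-3 + 9\right)}{-54}\right)\right)^{2} = \left(-65 + \left(20 \cdot \frac{1}{14} + 1^{-1} \cdot 6 \left(- \frac{1}{54}\right)\right)\right)^{2} = \left(-65 + \left(\frac{10}{7} + 1 \cdot 6 \left(- \frac{1}{54}\right)\right)\right)^{2} = \left(-65 + \left(\frac{10}{7} + 6 \left(- \frac{1}{54}\right)\right)\right)^{2} = \left(-65 + \left(\frac{10}{7} - \frac{1}{9}\right)\right)^{2} = \left(-65 + \frac{83}{63}\right)^{2} = \left(- \frac{4012}{63}\right)^{2} = \frac{16096144}{3969}$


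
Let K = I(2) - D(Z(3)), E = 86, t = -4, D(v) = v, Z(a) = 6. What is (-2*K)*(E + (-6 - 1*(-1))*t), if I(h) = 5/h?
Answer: 742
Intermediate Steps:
K = -7/2 (K = 5/2 - 1*6 = 5*(½) - 6 = 5/2 - 6 = -7/2 ≈ -3.5000)
(-2*K)*(E + (-6 - 1*(-1))*t) = (-2*(-7/2))*(86 + (-6 - 1*(-1))*(-4)) = 7*(86 + (-6 + 1)*(-4)) = 7*(86 - 5*(-4)) = 7*(86 + 20) = 7*106 = 742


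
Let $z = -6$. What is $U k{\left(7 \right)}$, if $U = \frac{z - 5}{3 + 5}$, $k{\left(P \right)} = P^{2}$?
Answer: $- \frac{539}{8} \approx -67.375$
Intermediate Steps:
$U = - \frac{11}{8}$ ($U = \frac{-6 - 5}{3 + 5} = - \frac{11}{8} \approx -1.375$)
$U k{\left(7 \right)} = - \frac{11 \cdot 7^{2}}{8} = \left(- \frac{11}{8}\right) 49 = - \frac{539}{8}$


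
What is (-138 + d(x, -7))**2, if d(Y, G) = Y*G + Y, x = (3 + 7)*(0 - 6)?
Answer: 49284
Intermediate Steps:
x = -60 (x = 10*(-6) = -60)
d(Y, G) = Y + G*Y (d(Y, G) = G*Y + Y = Y + G*Y)
(-138 + d(x, -7))**2 = (-138 - 60*(1 - 7))**2 = (-138 - 60*(-6))**2 = (-138 + 360)**2 = 222**2 = 49284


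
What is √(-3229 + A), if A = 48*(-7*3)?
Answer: I*√4237 ≈ 65.092*I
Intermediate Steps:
A = -1008 (A = 48*(-21) = -1008)
√(-3229 + A) = √(-3229 - 1008) = √(-4237) = I*√4237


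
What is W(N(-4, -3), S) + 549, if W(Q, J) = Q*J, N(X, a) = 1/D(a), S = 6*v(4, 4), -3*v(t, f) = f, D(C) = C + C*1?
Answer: 1651/3 ≈ 550.33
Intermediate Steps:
D(C) = 2*C (D(C) = C + C = 2*C)
v(t, f) = -f/3
S = -8 (S = 6*(-1/3*4) = 6*(-4/3) = -8)
N(X, a) = 1/(2*a)
W(Q, J) = J*Q
W(N(-4, -3), S) + 549 = -4/(-3) + 549 = -4*(-1)/3 + 549 = -8*(-1/6) + 549 = 4/3 + 549 = 1651/3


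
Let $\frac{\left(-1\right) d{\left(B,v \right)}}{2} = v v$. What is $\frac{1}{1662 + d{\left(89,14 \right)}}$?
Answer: $\frac{1}{1270} \approx 0.0007874$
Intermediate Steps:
$d{\left(B,v \right)} = - 2 v^{2}$ ($d{\left(B,v \right)} = - 2 v v = - 2 v^{2}$)
$\frac{1}{1662 + d{\left(89,14 \right)}} = \frac{1}{1662 - 2 \cdot 14^{2}} = \frac{1}{1662 - 392} = \frac{1}{1270}$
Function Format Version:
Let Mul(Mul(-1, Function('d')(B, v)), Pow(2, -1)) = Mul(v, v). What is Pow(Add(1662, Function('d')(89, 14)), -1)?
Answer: Rational(1, 1270) ≈ 0.00078740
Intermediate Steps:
Function('d')(B, v) = Mul(-2, Pow(v, 2)) (Function('d')(B, v) = Mul(-2, Mul(v, v)) = Mul(-2, Pow(v, 2)))
Pow(Add(1662, Function('d')(89, 14)), -1) = Pow(Add(1662, Mul(-2, Pow(14, 2))), -1) = Pow(Add(1662, Mul(-2, 196)), -1) = Pow(Add(1662, -392), -1) = Pow(1270, -1) = Rational(1, 1270)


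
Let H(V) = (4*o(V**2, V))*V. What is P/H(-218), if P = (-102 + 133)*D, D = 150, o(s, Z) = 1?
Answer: -2325/436 ≈ -5.3326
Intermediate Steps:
H(V) = 4*V (H(V) = (4*1)*V = 4*V)
P = 4650 (P = (-102 + 133)*150 = 31*150 = 4650)
P/H(-218) = 4650/((4*(-218))) = 4650/(-872) = 4650*(-1/872) = -2325/436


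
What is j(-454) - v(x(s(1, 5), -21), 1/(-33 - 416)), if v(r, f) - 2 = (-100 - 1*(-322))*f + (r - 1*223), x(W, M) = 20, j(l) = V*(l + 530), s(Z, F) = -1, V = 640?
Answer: 21929831/449 ≈ 48842.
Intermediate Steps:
j(l) = 339200 + 640*l (j(l) = 640*(l + 530) = 640*(530 + l) = 339200 + 640*l)
v(r, f) = -221 + r + 222*f (v(r, f) = 2 + ((-100 - 1*(-322))*f + (r - 1*223)) = 2 + ((-100 + 322)*f + (r - 223)) = 2 + (222*f + (-223 + r)) = 2 + (-223 + r + 222*f) = -221 + r + 222*f)
j(-454) - v(x(s(1, 5), -21), 1/(-33 - 416)) = (339200 + 640*(-454)) - (-221 + 20 + 222/(-33 - 416)) = (339200 - 290560) - (-221 + 20 + 222/(-449)) = 48640 - (-221 + 20 + 222*(-1/449)) = 48640 - (-221 + 20 - 222/449) = 48640 - 1*(-90471/449) = 48640 + 90471/449 = 21929831/449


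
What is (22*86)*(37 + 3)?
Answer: 75680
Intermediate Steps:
(22*86)*(37 + 3) = 1892*40 = 75680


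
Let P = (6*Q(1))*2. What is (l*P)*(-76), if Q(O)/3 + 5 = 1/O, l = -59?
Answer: -645696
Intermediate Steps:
Q(O) = -15 + 3/O (Q(O) = -15 + 3*(1/O) = -15 + 3/O)
P = -144 (P = (6*(-15 + 3/1))*2 = (6*(-15 + 3*1))*2 = (6*(-15 + 3))*2 = (6*(-12))*2 = -72*2 = -144)
(l*P)*(-76) = -59*(-144)*(-76) = 8496*(-76) = -645696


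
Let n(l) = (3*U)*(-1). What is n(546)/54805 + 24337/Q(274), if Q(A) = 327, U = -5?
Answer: 266758838/3584247 ≈ 74.425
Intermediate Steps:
n(l) = 15 (n(l) = (3*(-5))*(-1) = -15*(-1) = 15)
n(546)/54805 + 24337/Q(274) = 15/54805 + 24337/327 = 15*(1/54805) + 24337*(1/327) = 3/10961 + 24337/327 = 266758838/3584247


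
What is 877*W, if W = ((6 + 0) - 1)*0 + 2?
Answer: 1754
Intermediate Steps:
W = 2 (W = (6 - 1)*0 + 2 = 5*0 + 2 = 0 + 2 = 2)
877*W = 877*2 = 1754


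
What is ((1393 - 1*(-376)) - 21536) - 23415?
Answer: -43182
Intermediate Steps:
((1393 - 1*(-376)) - 21536) - 23415 = ((1393 + 376) - 21536) - 23415 = (1769 - 21536) - 23415 = -19767 - 23415 = -43182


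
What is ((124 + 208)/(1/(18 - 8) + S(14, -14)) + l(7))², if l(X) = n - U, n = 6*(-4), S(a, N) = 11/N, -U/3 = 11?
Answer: 8128201/36 ≈ 2.2578e+5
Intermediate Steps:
U = -33 (U = -3*11 = -33)
n = -24
l(X) = 9 (l(X) = -24 - 1*(-33) = -24 + 33 = 9)
((124 + 208)/(1/(18 - 8) + S(14, -14)) + l(7))² = ((124 + 208)/(1/(18 - 8) + 11/(-14)) + 9)² = (332/(1/10 + 11*(-1/14)) + 9)² = (332/(⅒ - 11/14) + 9)² = (332/(-24/35) + 9)² = (332*(-35/24) + 9)² = (-2905/6 + 9)² = (-2851/6)² = 8128201/36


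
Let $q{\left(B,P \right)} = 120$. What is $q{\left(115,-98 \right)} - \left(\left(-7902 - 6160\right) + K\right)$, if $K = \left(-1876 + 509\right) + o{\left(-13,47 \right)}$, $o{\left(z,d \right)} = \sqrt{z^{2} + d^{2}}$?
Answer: $15549 - \sqrt{2378} \approx 15500.0$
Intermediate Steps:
$o{\left(z,d \right)} = \sqrt{d^{2} + z^{2}}$
$K = -1367 + \sqrt{2378}$ ($K = \left(-1876 + 509\right) + \sqrt{47^{2} + \left(-13\right)^{2}} = -1367 + \sqrt{2209 + 169} = -1367 + \sqrt{2378} \approx -1318.2$)
$q{\left(115,-98 \right)} - \left(\left(-7902 - 6160\right) + K\right) = 120 - \left(\left(-7902 - 6160\right) - \left(1367 - \sqrt{2378}\right)\right) = 120 - \left(-14062 - \left(1367 - \sqrt{2378}\right)\right) = 120 - \left(-15429 + \sqrt{2378}\right) = 120 + \left(15429 - \sqrt{2378}\right) = 15549 - \sqrt{2378}$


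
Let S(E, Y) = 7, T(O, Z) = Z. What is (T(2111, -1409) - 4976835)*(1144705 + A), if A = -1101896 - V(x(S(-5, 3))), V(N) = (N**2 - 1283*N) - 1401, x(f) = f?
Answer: -264553842648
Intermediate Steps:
V(N) = -1401 + N**2 - 1283*N
A = -1091563 (A = -1101896 - (-1401 + 7**2 - 1283*7) = -1101896 - (-1401 + 49 - 8981) = -1101896 - 1*(-10333) = -1101896 + 10333 = -1091563)
(T(2111, -1409) - 4976835)*(1144705 + A) = (-1409 - 4976835)*(1144705 - 1091563) = -4978244*53142 = -264553842648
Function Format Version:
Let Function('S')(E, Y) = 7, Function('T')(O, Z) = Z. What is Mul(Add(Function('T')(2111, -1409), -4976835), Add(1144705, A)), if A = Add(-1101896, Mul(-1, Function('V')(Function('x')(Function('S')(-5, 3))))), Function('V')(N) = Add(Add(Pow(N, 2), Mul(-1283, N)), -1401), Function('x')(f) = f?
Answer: -264553842648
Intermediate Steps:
Function('V')(N) = Add(-1401, Pow(N, 2), Mul(-1283, N))
A = -1091563 (A = Add(-1101896, Mul(-1, Add(-1401, Pow(7, 2), Mul(-1283, 7)))) = Add(-1101896, Mul(-1, Add(-1401, 49, -8981))) = Add(-1101896, Mul(-1, -10333)) = Add(-1101896, 10333) = -1091563)
Mul(Add(Function('T')(2111, -1409), -4976835), Add(1144705, A)) = Mul(Add(-1409, -4976835), Add(1144705, -1091563)) = Mul(-4978244, 53142) = -264553842648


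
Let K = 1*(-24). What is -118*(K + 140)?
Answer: -13688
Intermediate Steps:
K = -24
-118*(K + 140) = -118*(-24 + 140) = -118*116 = -13688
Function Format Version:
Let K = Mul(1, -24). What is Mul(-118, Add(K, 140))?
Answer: -13688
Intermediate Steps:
K = -24
Mul(-118, Add(K, 140)) = Mul(-118, Add(-24, 140)) = Mul(-118, 116) = -13688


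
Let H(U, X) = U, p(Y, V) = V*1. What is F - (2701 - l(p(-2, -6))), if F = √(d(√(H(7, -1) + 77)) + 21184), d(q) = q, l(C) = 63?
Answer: -2638 + √(21184 + 2*√21) ≈ -2492.4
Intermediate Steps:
p(Y, V) = V
F = √(21184 + 2*√21) (F = √(√(7 + 77) + 21184) = √(√84 + 21184) = √(2*√21 + 21184) = √(21184 + 2*√21) ≈ 145.58)
F - (2701 - l(p(-2, -6))) = √(21184 + 2*√21) - (2701 - 1*63) = √(21184 + 2*√21) - (2701 - 63) = √(21184 + 2*√21) - 1*2638 = √(21184 + 2*√21) - 2638 = -2638 + √(21184 + 2*√21)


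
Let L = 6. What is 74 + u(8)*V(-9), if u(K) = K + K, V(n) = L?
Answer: 170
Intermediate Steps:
V(n) = 6
u(K) = 2*K
74 + u(8)*V(-9) = 74 + (2*8)*6 = 74 + 16*6 = 74 + 96 = 170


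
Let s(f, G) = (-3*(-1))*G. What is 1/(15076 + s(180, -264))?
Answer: 1/14284 ≈ 7.0008e-5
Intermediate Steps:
s(f, G) = 3*G
1/(15076 + s(180, -264)) = 1/(15076 + 3*(-264)) = 1/(15076 - 792) = 1/14284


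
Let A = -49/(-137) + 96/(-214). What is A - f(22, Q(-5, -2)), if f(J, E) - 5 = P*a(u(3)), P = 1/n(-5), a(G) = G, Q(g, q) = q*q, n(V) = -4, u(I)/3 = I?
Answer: -166581/58636 ≈ -2.8409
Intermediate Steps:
u(I) = 3*I
Q(g, q) = q²
P = -¼ (P = 1/(-4) = -¼ ≈ -0.25000)
f(J, E) = 11/4 (f(J, E) = 5 - 3*3/4 = 5 - ¼*9 = 5 - 9/4 = 11/4)
A = -1333/14659 (A = -49*(-1/137) + 96*(-1/214) = 49/137 - 48/107 = -1333/14659 ≈ -0.090934)
A - f(22, Q(-5, -2)) = -1333/14659 - 1*11/4 = -1333/14659 - 11/4 = -166581/58636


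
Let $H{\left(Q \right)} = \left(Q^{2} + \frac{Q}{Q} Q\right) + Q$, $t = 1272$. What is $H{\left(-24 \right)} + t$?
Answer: $1800$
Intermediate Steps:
$H{\left(Q \right)} = Q^{2} + 2 Q$ ($H{\left(Q \right)} = \left(Q^{2} + 1 Q\right) + Q = \left(Q^{2} + Q\right) + Q = \left(Q + Q^{2}\right) + Q = Q^{2} + 2 Q$)
$H{\left(-24 \right)} + t = - 24 \left(2 - 24\right) + 1272 = \left(-24\right) \left(-22\right) + 1272 = 528 + 1272 = 1800$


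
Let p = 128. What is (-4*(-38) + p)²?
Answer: 78400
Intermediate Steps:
(-4*(-38) + p)² = (-4*(-38) + 128)² = (152 + 128)² = 280² = 78400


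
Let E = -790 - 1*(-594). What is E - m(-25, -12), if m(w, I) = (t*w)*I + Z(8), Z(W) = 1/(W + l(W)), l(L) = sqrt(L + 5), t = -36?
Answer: 540796/51 + sqrt(13)/51 ≈ 10604.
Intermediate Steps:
l(L) = sqrt(5 + L)
Z(W) = 1/(W + sqrt(5 + W))
m(w, I) = 1/(8 + sqrt(13)) - 36*I*w (m(w, I) = (-36*w)*I + 1/(8 + sqrt(5 + 8)) = -36*I*w + 1/(8 + sqrt(13)) = 1/(8 + sqrt(13)) - 36*I*w)
E = -196 (E = -790 + 594 = -196)
E - m(-25, -12) = -196 - (8/51 - sqrt(13)/51 - 36*(-12)*(-25)) = -196 - (8/51 - sqrt(13)/51 - 10800) = -196 - (-550792/51 - sqrt(13)/51) = -196 + (550792/51 + sqrt(13)/51) = 540796/51 + sqrt(13)/51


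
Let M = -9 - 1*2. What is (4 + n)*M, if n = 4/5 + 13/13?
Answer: -319/5 ≈ -63.800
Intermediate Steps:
n = 9/5 (n = 4*(⅕) + 13*(1/13) = ⅘ + 1 = 9/5 ≈ 1.8000)
M = -11 (M = -9 - 2 = -11)
(4 + n)*M = (4 + 9/5)*(-11) = (29/5)*(-11) = -319/5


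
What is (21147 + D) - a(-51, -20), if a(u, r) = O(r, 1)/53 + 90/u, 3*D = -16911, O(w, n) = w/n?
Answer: 13976440/901 ≈ 15512.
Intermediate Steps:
D = -5637 (D = (1/3)*(-16911) = -5637)
a(u, r) = 90/u + r/53 (a(u, r) = (r/1)/53 + 90/u = (r*1)*(1/53) + 90/u = r*(1/53) + 90/u = r/53 + 90/u = 90/u + r/53)
(21147 + D) - a(-51, -20) = (21147 - 5637) - (90/(-51) + (1/53)*(-20)) = 15510 - (90*(-1/51) - 20/53) = 15510 - (-30/17 - 20/53) = 15510 - 1*(-1930/901) = 15510 + 1930/901 = 13976440/901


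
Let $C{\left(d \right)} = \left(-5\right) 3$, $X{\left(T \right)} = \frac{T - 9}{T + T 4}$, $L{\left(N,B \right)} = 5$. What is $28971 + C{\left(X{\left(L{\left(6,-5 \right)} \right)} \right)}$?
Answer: $28956$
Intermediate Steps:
$X{\left(T \right)} = \frac{-9 + T}{5 T}$ ($X{\left(T \right)} = \frac{-9 + T}{T + 4 T} = \frac{-9 + T}{5 T}$)
$C{\left(d \right)} = -15$
$28971 + C{\left(X{\left(L{\left(6,-5 \right)} \right)} \right)} = 28971 - 15 = 28956$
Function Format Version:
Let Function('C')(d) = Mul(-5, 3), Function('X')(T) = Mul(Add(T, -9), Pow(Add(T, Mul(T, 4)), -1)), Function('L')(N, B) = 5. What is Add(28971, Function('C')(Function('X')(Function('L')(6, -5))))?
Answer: 28956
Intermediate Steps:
Function('X')(T) = Mul(Rational(1, 5), Pow(T, -1), Add(-9, T)) (Function('X')(T) = Mul(Add(-9, T), Pow(Add(T, Mul(4, T)), -1)) = Mul(Add(-9, T), Pow(Mul(5, T), -1)) = Mul(Add(-9, T), Mul(Rational(1, 5), Pow(T, -1))) = Mul(Rational(1, 5), Pow(T, -1), Add(-9, T)))
Function('C')(d) = -15
Add(28971, Function('C')(Function('X')(Function('L')(6, -5)))) = Add(28971, -15) = 28956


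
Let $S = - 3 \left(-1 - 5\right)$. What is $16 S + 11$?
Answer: $299$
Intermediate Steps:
$S = 18$ ($S = \left(-3\right) \left(-6\right) = 18$)
$16 S + 11 = 16 \cdot 18 + 11 = 288 + 11 = 299$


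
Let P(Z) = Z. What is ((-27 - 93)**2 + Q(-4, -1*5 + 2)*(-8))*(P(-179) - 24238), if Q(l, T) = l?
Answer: -352386144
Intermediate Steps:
((-27 - 93)**2 + Q(-4, -1*5 + 2)*(-8))*(P(-179) - 24238) = ((-27 - 93)**2 - 4*(-8))*(-179 - 24238) = ((-120)**2 + 32)*(-24417) = (14400 + 32)*(-24417) = 14432*(-24417) = -352386144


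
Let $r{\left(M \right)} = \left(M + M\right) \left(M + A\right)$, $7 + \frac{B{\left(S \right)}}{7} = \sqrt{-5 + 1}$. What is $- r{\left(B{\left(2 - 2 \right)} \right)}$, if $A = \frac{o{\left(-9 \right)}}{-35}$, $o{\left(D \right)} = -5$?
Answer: $-4396 + 2740 i \approx -4396.0 + 2740.0 i$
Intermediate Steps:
$A = \frac{1}{7}$ ($A = - \frac{5}{-35} = \left(-5\right) \left(- \frac{1}{35}\right) = \frac{1}{7} \approx 0.14286$)
$B{\left(S \right)} = -49 + 14 i$ ($B{\left(S \right)} = -49 + 7 \sqrt{-5 + 1} = -49 + 7 \sqrt{-4} = -49 + 7 \cdot 2 i = -49 + 14 i$)
$r{\left(M \right)} = 2 M \left(\frac{1}{7} + M\right)$ ($r{\left(M \right)} = \left(M + M\right) \left(M + \frac{1}{7}\right) = 2 M \left(\frac{1}{7} + M\right)$)
$- r{\left(B{\left(2 - 2 \right)} \right)} = - \frac{2 \left(-49 + 14 i\right) \left(1 + 7 \left(-49 + 14 i\right)\right)}{7} = - \frac{2 \left(-49 + 14 i\right) \left(1 - \left(343 - 98 i\right)\right)}{7} = - \frac{2 \left(-49 + 14 i\right) \left(-342 + 98 i\right)}{7} = - \frac{2 \left(-342 + 98 i\right) \left(-49 + 14 i\right)}{7}$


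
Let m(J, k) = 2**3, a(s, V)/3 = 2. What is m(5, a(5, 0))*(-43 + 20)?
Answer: -184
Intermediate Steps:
a(s, V) = 6 (a(s, V) = 3*2 = 6)
m(J, k) = 8
m(5, a(5, 0))*(-43 + 20) = 8*(-43 + 20) = 8*(-23) = -184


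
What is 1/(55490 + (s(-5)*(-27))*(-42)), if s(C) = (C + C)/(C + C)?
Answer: 1/56624 ≈ 1.7660e-5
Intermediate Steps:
s(C) = 1 (s(C) = (2*C)/((2*C)) = (2*C)*(1/(2*C)) = 1)
1/(55490 + (s(-5)*(-27))*(-42)) = 1/(55490 + (1*(-27))*(-42)) = 1/(55490 - 27*(-42)) = 1/(55490 + 1134) = 1/56624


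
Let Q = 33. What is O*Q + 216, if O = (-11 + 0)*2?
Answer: -510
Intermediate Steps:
O = -22 (O = -11*2 = -22)
O*Q + 216 = -22*33 + 216 = -726 + 216 = -510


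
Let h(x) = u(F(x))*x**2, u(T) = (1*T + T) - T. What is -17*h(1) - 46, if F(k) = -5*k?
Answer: 39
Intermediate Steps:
u(T) = T (u(T) = (T + T) - T = 2*T - T = T)
h(x) = -5*x**3 (h(x) = (-5*x)*x**2 = -5*x**3)
-17*h(1) - 46 = -(-85)*1**3 - 46 = -(-85) - 46 = -17*(-5) - 46 = 85 - 46 = 39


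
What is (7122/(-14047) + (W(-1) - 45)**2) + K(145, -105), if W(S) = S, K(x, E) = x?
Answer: 31753145/14047 ≈ 2260.5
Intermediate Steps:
(7122/(-14047) + (W(-1) - 45)**2) + K(145, -105) = (7122/(-14047) + (-1 - 45)**2) + 145 = (7122*(-1/14047) + (-46)**2) + 145 = (-7122/14047 + 2116) + 145 = 29716330/14047 + 145 = 31753145/14047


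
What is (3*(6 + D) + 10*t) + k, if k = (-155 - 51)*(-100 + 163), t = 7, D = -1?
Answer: -12893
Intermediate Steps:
k = -12978 (k = -206*63 = -12978)
(3*(6 + D) + 10*t) + k = (3*(6 - 1) + 10*7) - 12978 = (3*5 + 70) - 12978 = (15 + 70) - 12978 = 85 - 12978 = -12893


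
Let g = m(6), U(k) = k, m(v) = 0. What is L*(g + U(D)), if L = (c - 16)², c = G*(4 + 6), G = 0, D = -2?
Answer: -512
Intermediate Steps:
g = 0
c = 0 (c = 0*(4 + 6) = 0*10 = 0)
L = 256 (L = (0 - 16)² = (-16)² = 256)
L*(g + U(D)) = 256*(0 - 2) = 256*(-2) = -512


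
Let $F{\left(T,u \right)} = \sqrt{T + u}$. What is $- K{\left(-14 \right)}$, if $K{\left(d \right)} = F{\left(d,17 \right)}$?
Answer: $- \sqrt{3} \approx -1.732$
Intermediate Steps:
$K{\left(d \right)} = \sqrt{17 + d}$ ($K{\left(d \right)} = \sqrt{d + 17} = \sqrt{17 + d}$)
$- K{\left(-14 \right)} = - \sqrt{17 - 14} = - \sqrt{3}$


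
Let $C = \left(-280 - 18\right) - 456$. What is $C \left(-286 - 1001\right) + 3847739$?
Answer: $4818137$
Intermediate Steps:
$C = -754$ ($C = \left(-280 - 18\right) - 456 = -298 - 456 = -754$)
$C \left(-286 - 1001\right) + 3847739 = - 754 \left(-286 - 1001\right) + 3847739 = \left(-754\right) \left(-1287\right) + 3847739 = 970398 + 3847739 = 4818137$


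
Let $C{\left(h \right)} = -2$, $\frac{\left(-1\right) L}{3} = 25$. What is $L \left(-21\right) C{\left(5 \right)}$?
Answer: $-3150$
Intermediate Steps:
$L = -75$ ($L = \left(-3\right) 25 = -75$)
$L \left(-21\right) C{\left(5 \right)} = \left(-75\right) \left(-21\right) \left(-2\right) = 1575 \left(-2\right) = -3150$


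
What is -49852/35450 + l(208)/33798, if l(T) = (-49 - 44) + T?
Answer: -840410573/599069550 ≈ -1.4029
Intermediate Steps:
l(T) = -93 + T
-49852/35450 + l(208)/33798 = -49852/35450 + (-93 + 208)/33798 = -49852*1/35450 + 115*(1/33798) = -24926/17725 + 115/33798 = -840410573/599069550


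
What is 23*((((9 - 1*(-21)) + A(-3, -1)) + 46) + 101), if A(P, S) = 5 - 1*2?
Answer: 4140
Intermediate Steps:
A(P, S) = 3 (A(P, S) = 5 - 2 = 3)
23*((((9 - 1*(-21)) + A(-3, -1)) + 46) + 101) = 23*((((9 - 1*(-21)) + 3) + 46) + 101) = 23*((((9 + 21) + 3) + 46) + 101) = 23*(((30 + 3) + 46) + 101) = 23*((33 + 46) + 101) = 23*(79 + 101) = 23*180 = 4140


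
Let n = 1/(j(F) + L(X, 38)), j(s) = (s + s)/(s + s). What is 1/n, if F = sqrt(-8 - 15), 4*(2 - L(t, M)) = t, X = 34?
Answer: -11/2 ≈ -5.5000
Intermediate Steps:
L(t, M) = 2 - t/4
F = I*sqrt(23) (F = sqrt(-23) = I*sqrt(23) ≈ 4.7958*I)
j(s) = 1 (j(s) = (2*s)/((2*s)) = (2*s)*(1/(2*s)) = 1)
n = -2/11 (n = 1/(1 + (2 - 1/4*34)) = 1/(1 + (2 - 17/2)) = 1/(1 - 13/2) = 1/(-11/2) = -2/11 ≈ -0.18182)
1/n = 1/(-2/11) = -11/2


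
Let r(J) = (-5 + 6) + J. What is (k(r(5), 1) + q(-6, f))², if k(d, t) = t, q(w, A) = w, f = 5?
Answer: 25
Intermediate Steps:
r(J) = 1 + J
(k(r(5), 1) + q(-6, f))² = (1 - 6)² = (-5)² = 25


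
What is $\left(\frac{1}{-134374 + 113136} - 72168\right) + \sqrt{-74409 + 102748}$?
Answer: $- \frac{1532703985}{21238} + \sqrt{28339} \approx -72000.0$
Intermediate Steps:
$\left(\frac{1}{-134374 + 113136} - 72168\right) + \sqrt{-74409 + 102748} = \left(\frac{1}{-21238} - 72168\right) + \sqrt{28339} = \left(- \frac{1}{21238} - 72168\right) + \sqrt{28339} = - \frac{1532703985}{21238} + \sqrt{28339}$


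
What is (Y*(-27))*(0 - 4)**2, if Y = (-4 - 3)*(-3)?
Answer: -9072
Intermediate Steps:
Y = 21 (Y = -7*(-3) = 21)
(Y*(-27))*(0 - 4)**2 = (21*(-27))*(0 - 4)**2 = -567*(-4)**2 = -567*16 = -9072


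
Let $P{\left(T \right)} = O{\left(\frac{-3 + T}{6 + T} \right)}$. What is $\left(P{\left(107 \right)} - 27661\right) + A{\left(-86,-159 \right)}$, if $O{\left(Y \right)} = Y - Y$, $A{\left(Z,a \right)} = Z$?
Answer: $-27747$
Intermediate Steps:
$O{\left(Y \right)} = 0$
$P{\left(T \right)} = 0$
$\left(P{\left(107 \right)} - 27661\right) + A{\left(-86,-159 \right)} = \left(0 - 27661\right) - 86 = -27661 - 86 = -27747$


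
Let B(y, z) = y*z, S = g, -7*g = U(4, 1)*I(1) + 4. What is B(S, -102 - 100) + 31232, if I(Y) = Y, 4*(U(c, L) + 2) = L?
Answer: 438157/14 ≈ 31297.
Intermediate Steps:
U(c, L) = -2 + L/4
g = -9/28 (g = -((-2 + (¼)*1)*1 + 4)/7 = -((-2 + ¼)*1 + 4)/7 = -(-7/4*1 + 4)/7 = -(-7/4 + 4)/7 = -⅐*9/4 = -9/28 ≈ -0.32143)
S = -9/28 ≈ -0.32143
B(S, -102 - 100) + 31232 = -9*(-102 - 100)/28 + 31232 = -9/28*(-202) + 31232 = 909/14 + 31232 = 438157/14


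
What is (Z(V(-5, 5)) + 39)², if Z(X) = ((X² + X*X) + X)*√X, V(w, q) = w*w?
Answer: 41139396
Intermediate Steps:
V(w, q) = w²
Z(X) = √X*(X + 2*X²) (Z(X) = ((X² + X²) + X)*√X = (2*X² + X)*√X = (X + 2*X²)*√X = √X*(X + 2*X²))
(Z(V(-5, 5)) + 39)² = (((-5)²)^(3/2)*(1 + 2*(-5)²) + 39)² = (25^(3/2)*(1 + 2*25) + 39)² = (125*(1 + 50) + 39)² = (125*51 + 39)² = (6375 + 39)² = 6414² = 41139396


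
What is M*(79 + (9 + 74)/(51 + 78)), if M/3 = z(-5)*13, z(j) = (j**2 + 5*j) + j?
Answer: -667810/43 ≈ -15530.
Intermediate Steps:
z(j) = j**2 + 6*j
M = -195 (M = 3*(-5*(6 - 5)*13) = 3*(-5*1*13) = 3*(-5*13) = 3*(-65) = -195)
M*(79 + (9 + 74)/(51 + 78)) = -195*(79 + (9 + 74)/(51 + 78)) = -195*(79 + 83/129) = -195*10274/129 = -667810/43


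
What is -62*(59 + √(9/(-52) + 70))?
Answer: -3658 - 31*√47203/13 ≈ -4176.1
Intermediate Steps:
-62*(59 + √(9/(-52) + 70)) = -62*(59 + √(9*(-1/52) + 70)) = -62*(59 + √(-9/52 + 70)) = -62*(59 + √(3631/52)) = -62*(59 + √47203/26) = -3658 - 31*√47203/13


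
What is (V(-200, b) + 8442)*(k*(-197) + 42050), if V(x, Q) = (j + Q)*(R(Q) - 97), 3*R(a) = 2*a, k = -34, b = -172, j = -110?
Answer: 3321298736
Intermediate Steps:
R(a) = 2*a/3 (R(a) = (2*a)/3 = 2*a/3)
V(x, Q) = (-110 + Q)*(-97 + 2*Q/3) (V(x, Q) = (-110 + Q)*(2*Q/3 - 97) = (-110 + Q)*(-97 + 2*Q/3))
(V(-200, b) + 8442)*(k*(-197) + 42050) = ((10670 - 511/3*(-172) + (⅔)*(-172)²) + 8442)*(-34*(-197) + 42050) = ((10670 + 87892/3 + (⅔)*29584) + 8442)*(6698 + 42050) = ((10670 + 87892/3 + 59168/3) + 8442)*48748 = (59690 + 8442)*48748 = 68132*48748 = 3321298736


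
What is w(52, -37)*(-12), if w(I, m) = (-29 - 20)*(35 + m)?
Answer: -1176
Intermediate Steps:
w(I, m) = -1715 - 49*m (w(I, m) = -49*(35 + m) = -1715 - 49*m)
w(52, -37)*(-12) = (-1715 - 49*(-37))*(-12) = (-1715 + 1813)*(-12) = 98*(-12) = -1176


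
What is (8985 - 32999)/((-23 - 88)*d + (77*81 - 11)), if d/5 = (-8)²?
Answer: 12007/14647 ≈ 0.81976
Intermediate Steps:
d = 320 (d = 5*(-8)² = 5*64 = 320)
(8985 - 32999)/((-23 - 88)*d + (77*81 - 11)) = (8985 - 32999)/((-23 - 88)*320 + (77*81 - 11)) = -24014/(-111*320 + (6237 - 11)) = -24014/(-35520 + 6226) = -24014/(-29294) = -24014*(-1/29294) = 12007/14647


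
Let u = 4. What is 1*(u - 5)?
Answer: -1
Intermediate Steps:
1*(u - 5) = 1*(4 - 5) = 1*(-1) = -1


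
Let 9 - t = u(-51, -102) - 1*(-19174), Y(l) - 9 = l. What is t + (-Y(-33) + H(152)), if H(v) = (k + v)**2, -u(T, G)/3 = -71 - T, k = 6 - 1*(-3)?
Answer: 6720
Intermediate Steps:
k = 9 (k = 6 + 3 = 9)
Y(l) = 9 + l
u(T, G) = 213 + 3*T (u(T, G) = -3*(-71 - T) = 213 + 3*T)
H(v) = (9 + v)**2
t = -19225 (t = 9 - ((213 + 3*(-51)) - 1*(-19174)) = 9 - ((213 - 153) + 19174) = 9 - (60 + 19174) = 9 - 1*19234 = 9 - 19234 = -19225)
t + (-Y(-33) + H(152)) = -19225 + (-(9 - 33) + (9 + 152)**2) = -19225 + (-1*(-24) + 161**2) = -19225 + (24 + 25921) = -19225 + 25945 = 6720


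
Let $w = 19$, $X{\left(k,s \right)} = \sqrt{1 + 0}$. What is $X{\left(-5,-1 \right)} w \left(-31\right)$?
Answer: $-589$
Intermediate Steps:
$X{\left(k,s \right)} = 1$ ($X{\left(k,s \right)} = \sqrt{1} = 1$)
$X{\left(-5,-1 \right)} w \left(-31\right) = 1 \cdot 19 \left(-31\right) = 19 \left(-31\right) = -589$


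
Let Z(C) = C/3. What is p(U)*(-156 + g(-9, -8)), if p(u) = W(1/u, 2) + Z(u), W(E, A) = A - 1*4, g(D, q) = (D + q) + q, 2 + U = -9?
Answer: 3077/3 ≈ 1025.7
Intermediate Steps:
U = -11 (U = -2 - 9 = -11)
g(D, q) = D + 2*q
Z(C) = C/3 (Z(C) = C*(⅓) = C/3)
W(E, A) = -4 + A (W(E, A) = A - 4 = -4 + A)
p(u) = -2 + u/3 (p(u) = (-4 + 2) + u/3 = -2 + u/3)
p(U)*(-156 + g(-9, -8)) = (-2 + (⅓)*(-11))*(-156 + (-9 + 2*(-8))) = (-2 - 11/3)*(-156 + (-9 - 16)) = -17*(-156 - 25)/3 = -17/3*(-181) = 3077/3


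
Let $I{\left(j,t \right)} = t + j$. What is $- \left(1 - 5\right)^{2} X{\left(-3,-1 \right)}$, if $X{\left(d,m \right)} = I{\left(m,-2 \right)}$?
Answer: $48$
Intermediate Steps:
$I{\left(j,t \right)} = j + t$
$X{\left(d,m \right)} = -2 + m$ ($X{\left(d,m \right)} = m - 2 = -2 + m$)
$- \left(1 - 5\right)^{2} X{\left(-3,-1 \right)} = - \left(1 - 5\right)^{2} \left(-2 - 1\right) = - \left(-4\right)^{2} \left(-3\right) = \left(-1\right) 16 \left(-3\right) = \left(-16\right) \left(-3\right) = 48$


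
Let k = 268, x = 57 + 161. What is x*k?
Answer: 58424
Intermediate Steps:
x = 218
x*k = 218*268 = 58424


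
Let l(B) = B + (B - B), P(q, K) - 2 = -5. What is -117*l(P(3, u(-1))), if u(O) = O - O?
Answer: 351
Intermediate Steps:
u(O) = 0
P(q, K) = -3 (P(q, K) = 2 - 5 = -3)
l(B) = B (l(B) = B + 0 = B)
-117*l(P(3, u(-1))) = -117*(-3) = 351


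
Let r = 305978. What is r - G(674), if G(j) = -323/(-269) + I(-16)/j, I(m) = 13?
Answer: 55475426069/181306 ≈ 3.0598e+5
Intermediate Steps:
G(j) = 323/269 + 13/j (G(j) = -323/(-269) + 13/j = -323*(-1/269) + 13/j = 323/269 + 13/j)
r - G(674) = 305978 - (323/269 + 13/674) = 305978 - 1*221199/181306 = 305978 - 221199/181306 = 55475426069/181306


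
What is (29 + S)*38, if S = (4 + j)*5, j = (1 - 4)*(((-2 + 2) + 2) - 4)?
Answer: 3002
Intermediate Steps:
j = 6 (j = -3*((0 + 2) - 4) = -3*(2 - 4) = -3*(-2) = 6)
S = 50 (S = (4 + 6)*5 = 10*5 = 50)
(29 + S)*38 = (29 + 50)*38 = 79*38 = 3002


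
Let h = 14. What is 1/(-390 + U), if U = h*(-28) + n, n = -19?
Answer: -1/801 ≈ -0.0012484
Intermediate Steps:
U = -411 (U = 14*(-28) - 19 = -392 - 19 = -411)
1/(-390 + U) = 1/(-390 - 411) = 1/(-801) = -1/801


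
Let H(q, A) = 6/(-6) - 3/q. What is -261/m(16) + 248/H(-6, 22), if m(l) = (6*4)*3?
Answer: -3997/8 ≈ -499.63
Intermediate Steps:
m(l) = 72 (m(l) = 24*3 = 72)
H(q, A) = -1 - 3/q (H(q, A) = 6*(-1/6) - 3/q = -1 - 3/q)
-261/m(16) + 248/H(-6, 22) = -261/72 + 248/(((-3 - 1*(-6))/(-6))) = -261*1/72 + 248/((-(-3 + 6)/6)) = -29/8 + 248/((-1/6*3)) = -29/8 + 248/(-1/2) = -29/8 + 248*(-2) = -29/8 - 496 = -3997/8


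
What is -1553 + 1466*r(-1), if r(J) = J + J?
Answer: -4485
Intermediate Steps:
r(J) = 2*J
-1553 + 1466*r(-1) = -1553 + 1466*(2*(-1)) = -1553 + 1466*(-2) = -1553 - 2932 = -4485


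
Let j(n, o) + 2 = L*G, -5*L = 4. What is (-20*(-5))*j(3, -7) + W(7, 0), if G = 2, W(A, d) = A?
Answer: -353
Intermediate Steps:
L = -⅘ (L = -⅕*4 = -⅘ ≈ -0.80000)
j(n, o) = -18/5 (j(n, o) = -2 - ⅘*2 = -2 - 8/5 = -18/5)
(-20*(-5))*j(3, -7) + W(7, 0) = -20*(-5)*(-18/5) + 7 = 100*(-18/5) + 7 = -360 + 7 = -353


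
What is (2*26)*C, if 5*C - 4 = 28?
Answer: 1664/5 ≈ 332.80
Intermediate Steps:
C = 32/5 (C = ⅘ + (⅕)*28 = ⅘ + 28/5 = 32/5 ≈ 6.4000)
(2*26)*C = (2*26)*(32/5) = 52*(32/5) = 1664/5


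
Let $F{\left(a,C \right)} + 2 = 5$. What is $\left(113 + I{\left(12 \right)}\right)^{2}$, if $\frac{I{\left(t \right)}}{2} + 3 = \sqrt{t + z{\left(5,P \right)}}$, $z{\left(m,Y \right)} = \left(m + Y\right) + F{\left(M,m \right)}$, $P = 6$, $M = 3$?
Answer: $11553 + 428 \sqrt{26} \approx 13735.0$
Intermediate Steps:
$F{\left(a,C \right)} = 3$ ($F{\left(a,C \right)} = -2 + 5 = 3$)
$z{\left(m,Y \right)} = 3 + Y + m$ ($z{\left(m,Y \right)} = \left(m + Y\right) + 3 = \left(Y + m\right) + 3 = 3 + Y + m$)
$I{\left(t \right)} = -6 + 2 \sqrt{14 + t}$ ($I{\left(t \right)} = -6 + 2 \sqrt{t + \left(3 + 6 + 5\right)} = -6 + 2 \sqrt{t + 14} = -6 + 2 \sqrt{14 + t}$)
$\left(113 + I{\left(12 \right)}\right)^{2} = \left(113 - \left(6 - 2 \sqrt{14 + 12}\right)\right)^{2} = \left(113 - \left(6 - 2 \sqrt{26}\right)\right)^{2} = \left(107 + 2 \sqrt{26}\right)^{2}$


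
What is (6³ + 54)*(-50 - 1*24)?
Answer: -19980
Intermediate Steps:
(6³ + 54)*(-50 - 1*24) = (216 + 54)*(-50 - 24) = 270*(-74) = -19980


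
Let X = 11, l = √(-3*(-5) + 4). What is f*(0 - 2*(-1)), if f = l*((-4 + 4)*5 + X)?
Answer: 22*√19 ≈ 95.896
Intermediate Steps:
l = √19 (l = √(15 + 4) = √19 ≈ 4.3589)
f = 11*√19 (f = √19*((-4 + 4)*5 + 11) = √19*(0*5 + 11) = √19*(0 + 11) = √19*11 = 11*√19 ≈ 47.948)
f*(0 - 2*(-1)) = (11*√19)*(0 - 2*(-1)) = (11*√19)*(0 + 2) = (11*√19)*2 = 22*√19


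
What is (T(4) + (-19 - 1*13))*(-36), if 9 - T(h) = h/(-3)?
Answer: 780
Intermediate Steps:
T(h) = 9 + h/3 (T(h) = 9 - h/(-3) = 9 - h*(-1)/3 = 9 - (-1)*h/3 = 9 + h/3)
(T(4) + (-19 - 1*13))*(-36) = ((9 + (⅓)*4) + (-19 - 1*13))*(-36) = ((9 + 4/3) + (-19 - 13))*(-36) = (31/3 - 32)*(-36) = -65/3*(-36) = 780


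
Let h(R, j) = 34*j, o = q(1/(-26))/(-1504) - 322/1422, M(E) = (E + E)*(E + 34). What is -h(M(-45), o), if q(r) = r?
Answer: 107015561/13901472 ≈ 7.6981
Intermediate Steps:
M(E) = 2*E*(34 + E) (M(E) = (2*E)*(34 + E) = 2*E*(34 + E))
o = -6295033/27802944 (o = 1/(-26*(-1504)) - 322/1422 = -1/26*(-1/1504) - 322*1/1422 = 1/39104 - 161/711 = -6295033/27802944 ≈ -0.22642)
-h(M(-45), o) = -34*(-6295033)/27802944 = -1*(-107015561/13901472) = 107015561/13901472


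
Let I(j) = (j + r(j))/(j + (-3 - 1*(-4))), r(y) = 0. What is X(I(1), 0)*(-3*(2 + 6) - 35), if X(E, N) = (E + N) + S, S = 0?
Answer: -59/2 ≈ -29.500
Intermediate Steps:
I(j) = j/(1 + j) (I(j) = (j + 0)/(j + (-3 - 1*(-4))) = j/(j + (-3 + 4)) = j/(j + 1) = j/(1 + j))
X(E, N) = E + N (X(E, N) = (E + N) + 0 = E + N)
X(I(1), 0)*(-3*(2 + 6) - 35) = (1/(1 + 1) + 0)*(-3*(2 + 6) - 35) = (1/2 + 0)*(-3*8 - 35) = (1*(½) + 0)*(-24 - 35) = (½ + 0)*(-59) = (½)*(-59) = -59/2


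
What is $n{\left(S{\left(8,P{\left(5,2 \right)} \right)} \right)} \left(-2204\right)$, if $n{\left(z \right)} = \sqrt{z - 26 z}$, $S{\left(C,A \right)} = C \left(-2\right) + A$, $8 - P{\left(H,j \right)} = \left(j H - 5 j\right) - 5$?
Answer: $- 11020 \sqrt{3} \approx -19087.0$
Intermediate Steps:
$P{\left(H,j \right)} = 13 + 5 j - H j$ ($P{\left(H,j \right)} = 8 - \left(\left(j H - 5 j\right) - 5\right) = 8 - \left(\left(H j - 5 j\right) - 5\right) = 8 - \left(\left(- 5 j + H j\right) - 5\right) = 8 - \left(-5 - 5 j + H j\right) = 8 + \left(5 + 5 j - H j\right) = 13 + 5 j - H j$)
$S{\left(C,A \right)} = A - 2 C$ ($S{\left(C,A \right)} = - 2 C + A = A - 2 C$)
$n{\left(z \right)} = 5 \sqrt{- z}$ ($n{\left(z \right)} = \sqrt{- 25 z} = 5 \sqrt{- z}$)
$n{\left(S{\left(8,P{\left(5,2 \right)} \right)} \right)} \left(-2204\right) = 5 \sqrt{- (\left(13 + 5 \cdot 2 - 5 \cdot 2\right) - 16)} \left(-2204\right) = 5 \sqrt{- (\left(13 + 10 - 10\right) - 16)} \left(-2204\right) = 5 \sqrt{- (13 - 16)} \left(-2204\right) = 5 \sqrt{\left(-1\right) \left(-3\right)} \left(-2204\right) = 5 \sqrt{3} \left(-2204\right) = - 11020 \sqrt{3}$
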